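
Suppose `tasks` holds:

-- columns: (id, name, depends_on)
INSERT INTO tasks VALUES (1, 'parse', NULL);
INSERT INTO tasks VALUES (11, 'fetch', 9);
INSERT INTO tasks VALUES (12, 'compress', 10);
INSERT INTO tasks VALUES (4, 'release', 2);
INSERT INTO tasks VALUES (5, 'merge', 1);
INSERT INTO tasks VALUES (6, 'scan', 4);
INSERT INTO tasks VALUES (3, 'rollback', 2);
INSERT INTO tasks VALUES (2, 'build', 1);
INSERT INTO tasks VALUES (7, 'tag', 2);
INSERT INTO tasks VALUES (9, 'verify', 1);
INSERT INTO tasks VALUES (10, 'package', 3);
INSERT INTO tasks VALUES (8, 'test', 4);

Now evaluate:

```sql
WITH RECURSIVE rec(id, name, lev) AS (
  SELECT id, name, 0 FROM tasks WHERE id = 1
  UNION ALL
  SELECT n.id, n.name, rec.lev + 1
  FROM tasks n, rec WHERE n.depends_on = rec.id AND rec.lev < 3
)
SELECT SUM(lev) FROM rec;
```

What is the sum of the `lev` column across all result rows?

Base: id=1 (parse) at lev 0.
Iteration 1: rows with depends_on in {1} -> build (id 2, lev 1), merge (id 5, lev 1), verify (id 9, lev 1).
Iteration 2: rows with depends_on in {2,5,9} -> rollback (id 3, lev 2), release (id 4, lev 2), tag (id 7, lev 2), fetch (id 11, lev 2).
Iteration 3: rows with depends_on in {3,4,7,11} -> scan (id 6, lev 3), test (id 8, lev 3), package (id 10, lev 3).
Iteration 4: lev < 3 fails for all current rows; recursion stops.
SUM(lev) = 0 + 1 + 1 + 1 + 2 + 2 + 2 + 2 + 3 + 3 + 3 = 20.

20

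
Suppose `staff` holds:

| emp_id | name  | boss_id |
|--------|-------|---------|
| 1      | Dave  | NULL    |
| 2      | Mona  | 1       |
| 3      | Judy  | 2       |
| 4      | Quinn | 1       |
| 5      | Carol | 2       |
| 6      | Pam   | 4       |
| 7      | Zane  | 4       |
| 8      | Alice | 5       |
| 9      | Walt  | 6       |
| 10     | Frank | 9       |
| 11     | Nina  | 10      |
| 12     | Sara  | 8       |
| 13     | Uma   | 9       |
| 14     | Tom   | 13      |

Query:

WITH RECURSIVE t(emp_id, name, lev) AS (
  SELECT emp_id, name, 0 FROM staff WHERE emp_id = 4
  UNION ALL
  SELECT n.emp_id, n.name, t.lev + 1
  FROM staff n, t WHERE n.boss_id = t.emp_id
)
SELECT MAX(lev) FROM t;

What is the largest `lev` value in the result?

Base: emp_id=4 (Quinn) at lev 0.
Iteration 1: rows with boss_id in {4} -> Pam (id 6, lev 1), Zane (id 7, lev 1).
Iteration 2: rows with boss_id in {6,7} -> Walt (id 9, lev 2).
Iteration 3: rows with boss_id in {9} -> Frank (id 10, lev 3), Uma (id 13, lev 3).
Iteration 4: rows with boss_id in {10,13} -> Nina (id 11, lev 4), Tom (id 14, lev 4).
Iteration 5: no rows with boss_id in {11,14}; recursion stops.
lev values: 0, 1, 1, 2, 3, 3, 4, 4; the maximum is 4.

4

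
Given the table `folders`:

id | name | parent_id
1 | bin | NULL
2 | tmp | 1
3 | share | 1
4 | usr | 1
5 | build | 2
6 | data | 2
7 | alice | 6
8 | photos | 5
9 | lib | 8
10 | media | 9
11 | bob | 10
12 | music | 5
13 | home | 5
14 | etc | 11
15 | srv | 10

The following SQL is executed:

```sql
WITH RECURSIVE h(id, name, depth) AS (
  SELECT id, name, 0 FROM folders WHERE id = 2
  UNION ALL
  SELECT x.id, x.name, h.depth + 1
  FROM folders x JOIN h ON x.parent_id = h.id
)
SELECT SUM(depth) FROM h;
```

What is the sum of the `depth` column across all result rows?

33

Base: id=2 (tmp) at depth 0.
Iteration 1: rows with parent_id in {2} -> build (id 5, depth 1), data (id 6, depth 1).
Iteration 2: rows with parent_id in {5,6} -> alice (id 7, depth 2), photos (id 8, depth 2), music (id 12, depth 2), home (id 13, depth 2).
Iteration 3: rows with parent_id in {7,8,12,13} -> lib (id 9, depth 3).
Iteration 4: rows with parent_id in {9} -> media (id 10, depth 4).
Iteration 5: rows with parent_id in {10} -> bob (id 11, depth 5), srv (id 15, depth 5).
Iteration 6: rows with parent_id in {11,15} -> etc (id 14, depth 6).
Iteration 7: no rows with parent_id in {14}; recursion stops.
SUM(depth) = 0 + 1 + 1 + 2 + 2 + 2 + 2 + 3 + 4 + 5 + 5 + 6 = 33.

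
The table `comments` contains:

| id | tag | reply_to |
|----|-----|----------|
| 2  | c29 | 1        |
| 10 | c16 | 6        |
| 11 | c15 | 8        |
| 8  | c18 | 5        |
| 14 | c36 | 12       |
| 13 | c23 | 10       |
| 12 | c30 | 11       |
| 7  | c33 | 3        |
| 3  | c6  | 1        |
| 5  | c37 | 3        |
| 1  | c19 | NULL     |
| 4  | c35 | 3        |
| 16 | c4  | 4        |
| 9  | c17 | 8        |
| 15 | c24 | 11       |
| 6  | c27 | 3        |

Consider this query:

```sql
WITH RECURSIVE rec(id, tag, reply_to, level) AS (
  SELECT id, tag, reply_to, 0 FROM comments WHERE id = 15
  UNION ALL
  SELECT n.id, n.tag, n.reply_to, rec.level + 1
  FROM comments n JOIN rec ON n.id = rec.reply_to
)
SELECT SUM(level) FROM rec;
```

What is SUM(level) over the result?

15

Base: id=15 (c24), reply_to=11, level 0.
Iteration 1: join on id=11 -> c15 (id 11, reply_to=8, level 1).
Iteration 2: join on id=8 -> c18 (id 8, reply_to=5, level 2).
Iteration 3: join on id=5 -> c37 (id 5, reply_to=3, level 3).
Iteration 4: join on id=3 -> c6 (id 3, reply_to=1, level 4).
Iteration 5: join on id=1 -> c19 (id 1, reply_to=NULL, level 5).
Iteration 6: reply_to is NULL; no match; recursion stops.
SUM(level) = 0 + 1 + 2 + 3 + 4 + 5 = 15.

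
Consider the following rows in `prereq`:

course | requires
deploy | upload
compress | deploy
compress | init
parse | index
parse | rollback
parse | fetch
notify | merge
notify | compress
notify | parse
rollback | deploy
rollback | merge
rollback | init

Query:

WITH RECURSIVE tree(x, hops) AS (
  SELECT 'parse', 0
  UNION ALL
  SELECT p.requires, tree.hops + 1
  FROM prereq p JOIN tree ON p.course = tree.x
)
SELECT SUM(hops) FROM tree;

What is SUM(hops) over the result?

Base: (parse, hops=0).
Iteration 1: edges from {parse} -> (fetch, hops=1), (index, hops=1), (rollback, hops=1).
Iteration 2: edges from {fetch,index,rollback} -> (deploy, hops=2), (init, hops=2), (merge, hops=2).
Iteration 3: edges from {deploy,init,merge} -> (upload, hops=3).
Iteration 4: no outgoing edges from {upload}; recursion stops.
SUM(hops) = 0 + 1 + 1 + 1 + 2 + 2 + 2 + 3 = 12.

12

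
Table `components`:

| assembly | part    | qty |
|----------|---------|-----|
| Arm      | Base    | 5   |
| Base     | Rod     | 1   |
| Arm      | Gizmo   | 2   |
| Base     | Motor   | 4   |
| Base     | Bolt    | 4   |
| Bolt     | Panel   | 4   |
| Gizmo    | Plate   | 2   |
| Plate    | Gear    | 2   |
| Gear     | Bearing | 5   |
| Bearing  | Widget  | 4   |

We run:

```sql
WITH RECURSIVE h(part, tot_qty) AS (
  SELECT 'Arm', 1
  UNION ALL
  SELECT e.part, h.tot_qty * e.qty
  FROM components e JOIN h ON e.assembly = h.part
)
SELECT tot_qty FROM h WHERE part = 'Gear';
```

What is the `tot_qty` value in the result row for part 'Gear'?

Base: (Arm, tot_qty=1).
Iteration 1: components of {Arm} -> Base = 1*5 = 5, Gizmo = 1*2 = 2.
Iteration 2: components of {Base,Gizmo} -> Bolt = 5*4 = 20, Motor = 5*4 = 20, Plate = 2*2 = 4, Rod = 5*1 = 5.
Iteration 3: components of {Bolt,Motor,Plate,Rod} -> Gear = 4*2 = 8, Panel = 20*4 = 80.
Iteration 4: components of {Gear,Panel} -> Bearing = 8*5 = 40.
Iteration 5: components of {Bearing} -> Widget = 40*4 = 160.
Iteration 6: no further components; recursion stops.

8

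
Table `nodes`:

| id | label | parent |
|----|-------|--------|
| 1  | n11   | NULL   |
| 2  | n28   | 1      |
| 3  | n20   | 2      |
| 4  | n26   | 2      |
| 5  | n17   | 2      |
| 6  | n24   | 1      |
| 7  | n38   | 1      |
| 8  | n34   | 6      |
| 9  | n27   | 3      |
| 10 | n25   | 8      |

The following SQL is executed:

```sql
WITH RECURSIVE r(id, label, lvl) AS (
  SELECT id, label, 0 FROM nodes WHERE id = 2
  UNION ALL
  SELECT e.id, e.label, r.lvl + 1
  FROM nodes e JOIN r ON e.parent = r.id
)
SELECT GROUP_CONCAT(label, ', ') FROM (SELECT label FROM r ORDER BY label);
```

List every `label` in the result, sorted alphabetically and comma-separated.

Base: id=2 (n28) at lvl 0.
Iteration 1: rows with parent in {2} -> n20 (id 3, lvl 1), n26 (id 4, lvl 1), n17 (id 5, lvl 1).
Iteration 2: rows with parent in {3,4,5} -> n27 (id 9, lvl 2).
Iteration 3: no rows with parent in {9}; recursion stops.

n17, n20, n26, n27, n28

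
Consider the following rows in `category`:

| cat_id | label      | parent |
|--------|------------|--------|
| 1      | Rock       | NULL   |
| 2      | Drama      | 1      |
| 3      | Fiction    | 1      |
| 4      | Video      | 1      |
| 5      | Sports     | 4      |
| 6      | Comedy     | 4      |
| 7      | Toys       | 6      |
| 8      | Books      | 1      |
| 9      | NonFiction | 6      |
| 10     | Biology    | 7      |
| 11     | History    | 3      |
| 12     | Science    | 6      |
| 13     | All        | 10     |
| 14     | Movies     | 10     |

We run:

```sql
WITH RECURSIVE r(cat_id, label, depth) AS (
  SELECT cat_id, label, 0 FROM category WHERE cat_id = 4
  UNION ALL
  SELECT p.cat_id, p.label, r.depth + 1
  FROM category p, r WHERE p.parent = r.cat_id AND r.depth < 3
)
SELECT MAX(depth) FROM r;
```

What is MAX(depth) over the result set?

3

Base: cat_id=4 (Video) at depth 0.
Iteration 1: rows with parent in {4} -> Sports (id 5, depth 1), Comedy (id 6, depth 1).
Iteration 2: rows with parent in {5,6} -> Toys (id 7, depth 2), NonFiction (id 9, depth 2), Science (id 12, depth 2).
Iteration 3: rows with parent in {7,9,12} -> Biology (id 10, depth 3).
Iteration 4: depth < 3 fails for all current rows; recursion stops.
depth values: 0, 1, 1, 2, 2, 2, 3; the maximum is 3.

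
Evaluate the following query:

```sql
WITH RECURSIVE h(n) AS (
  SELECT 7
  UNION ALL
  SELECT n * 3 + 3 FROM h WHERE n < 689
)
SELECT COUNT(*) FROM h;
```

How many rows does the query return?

6

Base: n=7.
Iteration 1: 7 < 689 holds -> n = 7 * 3 + 3 = 24.
Iteration 2: 24 < 689 holds -> n = 24 * 3 + 3 = 75.
Iteration 3: 75 < 689 holds -> n = 75 * 3 + 3 = 228.
Iteration 4: 228 < 689 holds -> n = 228 * 3 + 3 = 687.
Iteration 5: 687 < 689 holds -> n = 687 * 3 + 3 = 2064.
Iteration 6: 2064 < 689 fails; recursion stops.
Total rows emitted: 6.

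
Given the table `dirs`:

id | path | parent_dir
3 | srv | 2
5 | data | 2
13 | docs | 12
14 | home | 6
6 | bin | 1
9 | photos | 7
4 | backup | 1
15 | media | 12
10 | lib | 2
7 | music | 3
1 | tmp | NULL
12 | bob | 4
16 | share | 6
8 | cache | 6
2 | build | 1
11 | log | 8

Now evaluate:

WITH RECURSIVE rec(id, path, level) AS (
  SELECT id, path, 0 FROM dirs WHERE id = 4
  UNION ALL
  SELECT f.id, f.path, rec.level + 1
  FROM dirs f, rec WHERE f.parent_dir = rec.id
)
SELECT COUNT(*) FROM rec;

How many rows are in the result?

4

Base: id=4 (backup) at level 0.
Iteration 1: rows with parent_dir in {4} -> bob (id 12, level 1).
Iteration 2: rows with parent_dir in {12} -> docs (id 13, level 2), media (id 15, level 2).
Iteration 3: no rows with parent_dir in {13,15}; recursion stops.
Total rows emitted: 4.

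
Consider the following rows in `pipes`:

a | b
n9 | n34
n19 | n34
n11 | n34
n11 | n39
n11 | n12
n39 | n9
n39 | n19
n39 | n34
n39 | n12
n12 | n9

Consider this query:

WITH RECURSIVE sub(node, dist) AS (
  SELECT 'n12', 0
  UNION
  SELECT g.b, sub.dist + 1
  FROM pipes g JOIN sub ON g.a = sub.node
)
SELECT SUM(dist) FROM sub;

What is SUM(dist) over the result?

3

Base: (n12, dist=0).
Iteration 1: edges from {n12} -> (n9, dist=1).
Iteration 2: edges from {n9} -> (n34, dist=2).
Iteration 3: no outgoing edges from {n34}; recursion stops.
SUM(dist) = 0 + 1 + 2 = 3.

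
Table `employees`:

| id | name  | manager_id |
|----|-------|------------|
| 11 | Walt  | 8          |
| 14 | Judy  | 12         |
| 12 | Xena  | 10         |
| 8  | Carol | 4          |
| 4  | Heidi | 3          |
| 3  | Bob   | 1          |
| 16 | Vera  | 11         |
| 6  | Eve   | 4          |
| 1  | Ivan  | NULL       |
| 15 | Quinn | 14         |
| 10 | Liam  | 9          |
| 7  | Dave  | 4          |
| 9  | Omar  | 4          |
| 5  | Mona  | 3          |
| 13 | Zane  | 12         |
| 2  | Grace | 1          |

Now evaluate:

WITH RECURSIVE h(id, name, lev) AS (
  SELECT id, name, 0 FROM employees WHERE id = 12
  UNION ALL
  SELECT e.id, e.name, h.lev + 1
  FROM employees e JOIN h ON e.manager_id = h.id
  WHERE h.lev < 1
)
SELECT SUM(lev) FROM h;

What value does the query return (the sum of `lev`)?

Base: id=12 (Xena) at lev 0.
Iteration 1: rows with manager_id in {12} -> Zane (id 13, lev 1), Judy (id 14, lev 1).
Iteration 2: lev < 1 fails for all current rows; recursion stops.
SUM(lev) = 0 + 1 + 1 = 2.

2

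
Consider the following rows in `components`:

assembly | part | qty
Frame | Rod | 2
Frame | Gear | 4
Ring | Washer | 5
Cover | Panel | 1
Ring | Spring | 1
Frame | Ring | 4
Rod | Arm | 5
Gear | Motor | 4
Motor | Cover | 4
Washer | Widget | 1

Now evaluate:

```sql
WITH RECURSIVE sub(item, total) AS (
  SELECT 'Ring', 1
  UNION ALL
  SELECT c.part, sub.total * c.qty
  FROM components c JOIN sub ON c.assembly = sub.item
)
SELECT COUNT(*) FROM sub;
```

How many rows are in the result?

Base: (Ring, total=1).
Iteration 1: components of {Ring} -> Spring = 1*1 = 1, Washer = 1*5 = 5.
Iteration 2: components of {Spring,Washer} -> Widget = 5*1 = 5.
Iteration 3: no further components; recursion stops.
Total rows emitted: 4.

4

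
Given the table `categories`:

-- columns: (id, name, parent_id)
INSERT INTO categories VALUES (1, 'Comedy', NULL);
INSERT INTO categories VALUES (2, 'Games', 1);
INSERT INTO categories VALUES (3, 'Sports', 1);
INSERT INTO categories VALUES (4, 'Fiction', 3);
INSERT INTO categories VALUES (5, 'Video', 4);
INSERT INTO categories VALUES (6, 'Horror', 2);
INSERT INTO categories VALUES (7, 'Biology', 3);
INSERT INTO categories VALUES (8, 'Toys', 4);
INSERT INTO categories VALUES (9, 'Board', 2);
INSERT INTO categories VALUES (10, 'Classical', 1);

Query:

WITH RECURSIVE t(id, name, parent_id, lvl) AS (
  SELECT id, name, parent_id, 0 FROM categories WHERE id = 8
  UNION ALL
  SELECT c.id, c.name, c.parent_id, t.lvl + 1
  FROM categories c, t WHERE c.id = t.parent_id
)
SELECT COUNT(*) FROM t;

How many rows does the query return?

4

Base: id=8 (Toys), parent_id=4, lvl 0.
Iteration 1: join on id=4 -> Fiction (id 4, parent_id=3, lvl 1).
Iteration 2: join on id=3 -> Sports (id 3, parent_id=1, lvl 2).
Iteration 3: join on id=1 -> Comedy (id 1, parent_id=NULL, lvl 3).
Iteration 4: parent_id is NULL; no match; recursion stops.
Total rows emitted: 4.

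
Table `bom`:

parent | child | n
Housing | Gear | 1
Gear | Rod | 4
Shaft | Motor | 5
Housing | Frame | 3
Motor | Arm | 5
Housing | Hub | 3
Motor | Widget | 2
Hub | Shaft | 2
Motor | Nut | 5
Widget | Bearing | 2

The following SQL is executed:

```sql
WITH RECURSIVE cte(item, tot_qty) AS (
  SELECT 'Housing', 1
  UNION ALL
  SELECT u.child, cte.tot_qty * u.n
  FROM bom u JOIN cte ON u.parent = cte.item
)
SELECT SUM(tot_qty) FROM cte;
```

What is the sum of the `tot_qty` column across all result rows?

Base: (Housing, tot_qty=1).
Iteration 1: components of {Housing} -> Frame = 1*3 = 3, Gear = 1*1 = 1, Hub = 1*3 = 3.
Iteration 2: components of {Frame,Gear,Hub} -> Rod = 1*4 = 4, Shaft = 3*2 = 6.
Iteration 3: components of {Rod,Shaft} -> Motor = 6*5 = 30.
Iteration 4: components of {Motor} -> Arm = 30*5 = 150, Nut = 30*5 = 150, Widget = 30*2 = 60.
Iteration 5: components of {Arm,Nut,Widget} -> Bearing = 60*2 = 120.
Iteration 6: no further components; recursion stops.
SUM(tot_qty) = 1 + 3 + 1 + 3 + 6 + 4 + 30 + 60 + 150 + 150 + 120 = 528.

528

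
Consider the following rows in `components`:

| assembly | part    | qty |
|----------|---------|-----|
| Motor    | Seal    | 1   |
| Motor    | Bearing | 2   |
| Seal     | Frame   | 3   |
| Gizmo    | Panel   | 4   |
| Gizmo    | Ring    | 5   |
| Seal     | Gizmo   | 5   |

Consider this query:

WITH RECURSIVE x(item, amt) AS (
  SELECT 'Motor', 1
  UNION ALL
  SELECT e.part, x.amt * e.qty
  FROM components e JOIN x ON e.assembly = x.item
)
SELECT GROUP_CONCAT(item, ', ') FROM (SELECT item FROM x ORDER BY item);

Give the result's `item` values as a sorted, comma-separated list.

Bearing, Frame, Gizmo, Motor, Panel, Ring, Seal

Base: (Motor, amt=1).
Iteration 1: components of {Motor} -> Bearing = 1*2 = 2, Seal = 1*1 = 1.
Iteration 2: components of {Bearing,Seal} -> Frame = 1*3 = 3, Gizmo = 1*5 = 5.
Iteration 3: components of {Frame,Gizmo} -> Panel = 5*4 = 20, Ring = 5*5 = 25.
Iteration 4: no further components; recursion stops.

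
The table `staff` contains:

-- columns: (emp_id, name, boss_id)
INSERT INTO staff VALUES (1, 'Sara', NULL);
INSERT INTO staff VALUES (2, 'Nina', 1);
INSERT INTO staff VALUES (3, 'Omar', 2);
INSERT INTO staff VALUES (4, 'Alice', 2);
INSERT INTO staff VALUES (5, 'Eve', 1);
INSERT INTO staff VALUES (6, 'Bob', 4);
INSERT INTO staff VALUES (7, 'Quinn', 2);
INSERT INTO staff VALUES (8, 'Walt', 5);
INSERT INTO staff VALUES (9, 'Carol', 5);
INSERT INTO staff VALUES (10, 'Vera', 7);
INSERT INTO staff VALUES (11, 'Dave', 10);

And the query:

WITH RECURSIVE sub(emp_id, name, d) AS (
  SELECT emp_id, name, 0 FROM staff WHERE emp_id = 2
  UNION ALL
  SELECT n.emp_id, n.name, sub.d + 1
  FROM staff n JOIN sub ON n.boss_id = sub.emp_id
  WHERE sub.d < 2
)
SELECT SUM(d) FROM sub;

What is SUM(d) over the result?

7

Base: emp_id=2 (Nina) at d 0.
Iteration 1: rows with boss_id in {2} -> Omar (id 3, d 1), Alice (id 4, d 1), Quinn (id 7, d 1).
Iteration 2: rows with boss_id in {3,4,7} -> Bob (id 6, d 2), Vera (id 10, d 2).
Iteration 3: d < 2 fails for all current rows; recursion stops.
SUM(d) = 0 + 1 + 1 + 1 + 2 + 2 = 7.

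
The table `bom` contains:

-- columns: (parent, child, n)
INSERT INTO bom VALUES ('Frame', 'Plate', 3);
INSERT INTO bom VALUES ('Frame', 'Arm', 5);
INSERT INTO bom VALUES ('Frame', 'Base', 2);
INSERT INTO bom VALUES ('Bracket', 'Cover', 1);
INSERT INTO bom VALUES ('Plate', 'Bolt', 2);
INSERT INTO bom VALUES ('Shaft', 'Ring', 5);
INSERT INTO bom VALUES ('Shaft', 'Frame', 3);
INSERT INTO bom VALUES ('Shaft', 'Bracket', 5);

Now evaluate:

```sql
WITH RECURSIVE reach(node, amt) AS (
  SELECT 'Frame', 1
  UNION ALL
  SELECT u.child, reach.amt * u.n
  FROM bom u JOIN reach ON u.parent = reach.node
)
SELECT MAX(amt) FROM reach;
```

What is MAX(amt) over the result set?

Base: (Frame, amt=1).
Iteration 1: components of {Frame} -> Arm = 1*5 = 5, Base = 1*2 = 2, Plate = 1*3 = 3.
Iteration 2: components of {Arm,Base,Plate} -> Bolt = 3*2 = 6.
Iteration 3: no further components; recursion stops.
amt values: 1, 3, 2, 5, 6; the maximum is 6.

6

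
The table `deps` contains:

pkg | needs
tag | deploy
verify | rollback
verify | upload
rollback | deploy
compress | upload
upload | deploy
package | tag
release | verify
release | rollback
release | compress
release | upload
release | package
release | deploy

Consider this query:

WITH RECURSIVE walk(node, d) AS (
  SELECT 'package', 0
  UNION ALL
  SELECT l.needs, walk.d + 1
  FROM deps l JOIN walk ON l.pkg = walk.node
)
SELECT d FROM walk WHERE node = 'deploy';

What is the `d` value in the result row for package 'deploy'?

Base: (package, d=0).
Iteration 1: edges from {package} -> (tag, d=1).
Iteration 2: edges from {tag} -> (deploy, d=2).
Iteration 3: no outgoing edges from {deploy}; recursion stops.

2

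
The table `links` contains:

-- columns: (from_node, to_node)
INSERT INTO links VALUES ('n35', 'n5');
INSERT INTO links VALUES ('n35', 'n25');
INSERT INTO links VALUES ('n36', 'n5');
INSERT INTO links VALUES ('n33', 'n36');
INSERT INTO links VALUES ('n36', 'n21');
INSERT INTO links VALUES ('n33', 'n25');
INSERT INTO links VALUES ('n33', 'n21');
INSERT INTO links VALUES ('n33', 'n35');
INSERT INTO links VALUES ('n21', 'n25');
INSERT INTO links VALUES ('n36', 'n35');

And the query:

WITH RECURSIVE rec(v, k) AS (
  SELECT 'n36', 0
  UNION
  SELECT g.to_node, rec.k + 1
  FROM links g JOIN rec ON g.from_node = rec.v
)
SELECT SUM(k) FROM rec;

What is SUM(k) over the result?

Base: (n36, k=0).
Iteration 1: edges from {n36} -> (n21, k=1), (n35, k=1), (n5, k=1).
Iteration 2: edges from {n21,n35,n5} -> (n25, k=2), (n5, k=2). [UNION drops 1 duplicate row(s)]
Iteration 3: no outgoing edges from {n25,n5}; recursion stops.
SUM(k) = 0 + 1 + 1 + 1 + 2 + 2 = 7.

7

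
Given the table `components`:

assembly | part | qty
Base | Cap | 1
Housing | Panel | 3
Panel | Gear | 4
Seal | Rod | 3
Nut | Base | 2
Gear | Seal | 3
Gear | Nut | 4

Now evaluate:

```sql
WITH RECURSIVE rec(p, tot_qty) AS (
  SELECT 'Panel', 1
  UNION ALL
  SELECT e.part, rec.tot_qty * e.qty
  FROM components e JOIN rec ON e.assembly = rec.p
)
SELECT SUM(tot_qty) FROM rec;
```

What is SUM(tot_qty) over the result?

133

Base: (Panel, tot_qty=1).
Iteration 1: components of {Panel} -> Gear = 1*4 = 4.
Iteration 2: components of {Gear} -> Nut = 4*4 = 16, Seal = 4*3 = 12.
Iteration 3: components of {Nut,Seal} -> Base = 16*2 = 32, Rod = 12*3 = 36.
Iteration 4: components of {Base,Rod} -> Cap = 32*1 = 32.
Iteration 5: no further components; recursion stops.
SUM(tot_qty) = 1 + 4 + 12 + 16 + 36 + 32 + 32 = 133.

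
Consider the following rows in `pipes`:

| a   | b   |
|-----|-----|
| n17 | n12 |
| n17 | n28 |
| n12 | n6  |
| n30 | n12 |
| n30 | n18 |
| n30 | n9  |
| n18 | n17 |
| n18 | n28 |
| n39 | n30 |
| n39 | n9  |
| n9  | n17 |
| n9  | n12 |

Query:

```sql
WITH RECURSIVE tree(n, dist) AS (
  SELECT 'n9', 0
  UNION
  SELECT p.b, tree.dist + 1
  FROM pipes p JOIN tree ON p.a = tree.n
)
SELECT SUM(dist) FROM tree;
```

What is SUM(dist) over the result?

11

Base: (n9, dist=0).
Iteration 1: edges from {n9} -> (n12, dist=1), (n17, dist=1).
Iteration 2: edges from {n12,n17} -> (n12, dist=2), (n28, dist=2), (n6, dist=2).
Iteration 3: edges from {n12,n28,n6} -> (n6, dist=3).
Iteration 4: no outgoing edges from {n6}; recursion stops.
SUM(dist) = 0 + 1 + 1 + 2 + 2 + 2 + 3 = 11.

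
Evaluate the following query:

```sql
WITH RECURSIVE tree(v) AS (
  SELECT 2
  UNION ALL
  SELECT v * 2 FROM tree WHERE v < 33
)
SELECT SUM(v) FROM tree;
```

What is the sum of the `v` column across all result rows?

126

Base: v=2.
Iteration 1: 2 < 33 holds -> v = 2 * 2 = 4.
Iteration 2: 4 < 33 holds -> v = 4 * 2 = 8.
Iteration 3: 8 < 33 holds -> v = 8 * 2 = 16.
Iteration 4: 16 < 33 holds -> v = 16 * 2 = 32.
Iteration 5: 32 < 33 holds -> v = 32 * 2 = 64.
Iteration 6: 64 < 33 fails; recursion stops.
SUM(v) = 2 + 4 + 8 + 16 + 32 + 64 = 126.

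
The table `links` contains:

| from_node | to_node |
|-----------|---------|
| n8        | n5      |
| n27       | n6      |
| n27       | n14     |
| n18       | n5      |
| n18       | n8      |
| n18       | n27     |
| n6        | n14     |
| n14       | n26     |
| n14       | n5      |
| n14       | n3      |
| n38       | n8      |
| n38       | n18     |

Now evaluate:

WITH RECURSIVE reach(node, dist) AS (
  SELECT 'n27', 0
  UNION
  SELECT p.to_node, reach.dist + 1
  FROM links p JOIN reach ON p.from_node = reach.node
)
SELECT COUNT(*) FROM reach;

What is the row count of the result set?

10

Base: (n27, dist=0).
Iteration 1: edges from {n27} -> (n14, dist=1), (n6, dist=1).
Iteration 2: edges from {n14,n6} -> (n14, dist=2), (n26, dist=2), (n3, dist=2), (n5, dist=2).
Iteration 3: edges from {n14,n26,n3,n5} -> (n26, dist=3), (n3, dist=3), (n5, dist=3).
Iteration 4: no outgoing edges from {n26,n3,n5}; recursion stops.
Total rows emitted: 10.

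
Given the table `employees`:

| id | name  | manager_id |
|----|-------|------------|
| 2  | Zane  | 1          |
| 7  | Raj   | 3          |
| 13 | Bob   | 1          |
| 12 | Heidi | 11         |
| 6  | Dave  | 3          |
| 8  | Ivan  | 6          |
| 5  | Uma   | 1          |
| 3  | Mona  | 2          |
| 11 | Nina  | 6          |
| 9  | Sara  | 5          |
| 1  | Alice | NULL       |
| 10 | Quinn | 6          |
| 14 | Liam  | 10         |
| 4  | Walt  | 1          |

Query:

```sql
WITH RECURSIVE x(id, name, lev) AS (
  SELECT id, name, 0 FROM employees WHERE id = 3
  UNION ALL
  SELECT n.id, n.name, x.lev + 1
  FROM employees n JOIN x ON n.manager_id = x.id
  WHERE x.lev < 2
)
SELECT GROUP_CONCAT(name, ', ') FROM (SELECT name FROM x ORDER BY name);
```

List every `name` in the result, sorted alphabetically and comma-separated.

Base: id=3 (Mona) at lev 0.
Iteration 1: rows with manager_id in {3} -> Dave (id 6, lev 1), Raj (id 7, lev 1).
Iteration 2: rows with manager_id in {6,7} -> Ivan (id 8, lev 2), Quinn (id 10, lev 2), Nina (id 11, lev 2).
Iteration 3: lev < 2 fails for all current rows; recursion stops.

Dave, Ivan, Mona, Nina, Quinn, Raj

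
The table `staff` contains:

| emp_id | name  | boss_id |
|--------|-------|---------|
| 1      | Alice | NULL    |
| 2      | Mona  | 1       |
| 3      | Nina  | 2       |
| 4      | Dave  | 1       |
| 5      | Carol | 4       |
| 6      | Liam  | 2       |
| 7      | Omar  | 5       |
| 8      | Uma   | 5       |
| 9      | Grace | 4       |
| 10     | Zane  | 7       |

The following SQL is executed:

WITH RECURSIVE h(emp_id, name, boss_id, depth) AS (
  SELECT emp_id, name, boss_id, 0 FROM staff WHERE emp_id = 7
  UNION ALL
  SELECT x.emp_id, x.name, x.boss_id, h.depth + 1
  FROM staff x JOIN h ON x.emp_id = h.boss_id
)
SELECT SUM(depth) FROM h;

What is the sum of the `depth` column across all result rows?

6

Base: emp_id=7 (Omar), boss_id=5, depth 0.
Iteration 1: join on emp_id=5 -> Carol (id 5, boss_id=4, depth 1).
Iteration 2: join on emp_id=4 -> Dave (id 4, boss_id=1, depth 2).
Iteration 3: join on emp_id=1 -> Alice (id 1, boss_id=NULL, depth 3).
Iteration 4: boss_id is NULL; no match; recursion stops.
SUM(depth) = 0 + 1 + 2 + 3 = 6.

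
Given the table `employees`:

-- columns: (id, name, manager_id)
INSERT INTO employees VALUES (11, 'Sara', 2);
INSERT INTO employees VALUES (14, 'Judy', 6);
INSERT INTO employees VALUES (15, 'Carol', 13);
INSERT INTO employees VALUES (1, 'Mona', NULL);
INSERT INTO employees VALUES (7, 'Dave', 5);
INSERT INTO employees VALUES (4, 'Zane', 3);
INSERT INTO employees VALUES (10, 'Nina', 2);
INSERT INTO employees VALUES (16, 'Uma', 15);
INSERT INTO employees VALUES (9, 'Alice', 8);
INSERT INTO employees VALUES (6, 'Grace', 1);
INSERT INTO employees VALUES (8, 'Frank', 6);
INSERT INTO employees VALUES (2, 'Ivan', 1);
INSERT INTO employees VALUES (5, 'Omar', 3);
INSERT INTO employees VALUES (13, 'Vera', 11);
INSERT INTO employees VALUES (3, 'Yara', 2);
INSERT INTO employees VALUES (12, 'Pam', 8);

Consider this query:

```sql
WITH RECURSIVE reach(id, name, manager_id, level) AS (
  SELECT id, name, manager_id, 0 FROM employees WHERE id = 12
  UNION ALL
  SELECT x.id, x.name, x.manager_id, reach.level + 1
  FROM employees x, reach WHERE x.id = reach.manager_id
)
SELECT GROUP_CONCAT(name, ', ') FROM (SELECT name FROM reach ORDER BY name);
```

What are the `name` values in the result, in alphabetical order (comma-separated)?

Base: id=12 (Pam), manager_id=8, level 0.
Iteration 1: join on id=8 -> Frank (id 8, manager_id=6, level 1).
Iteration 2: join on id=6 -> Grace (id 6, manager_id=1, level 2).
Iteration 3: join on id=1 -> Mona (id 1, manager_id=NULL, level 3).
Iteration 4: manager_id is NULL; no match; recursion stops.

Frank, Grace, Mona, Pam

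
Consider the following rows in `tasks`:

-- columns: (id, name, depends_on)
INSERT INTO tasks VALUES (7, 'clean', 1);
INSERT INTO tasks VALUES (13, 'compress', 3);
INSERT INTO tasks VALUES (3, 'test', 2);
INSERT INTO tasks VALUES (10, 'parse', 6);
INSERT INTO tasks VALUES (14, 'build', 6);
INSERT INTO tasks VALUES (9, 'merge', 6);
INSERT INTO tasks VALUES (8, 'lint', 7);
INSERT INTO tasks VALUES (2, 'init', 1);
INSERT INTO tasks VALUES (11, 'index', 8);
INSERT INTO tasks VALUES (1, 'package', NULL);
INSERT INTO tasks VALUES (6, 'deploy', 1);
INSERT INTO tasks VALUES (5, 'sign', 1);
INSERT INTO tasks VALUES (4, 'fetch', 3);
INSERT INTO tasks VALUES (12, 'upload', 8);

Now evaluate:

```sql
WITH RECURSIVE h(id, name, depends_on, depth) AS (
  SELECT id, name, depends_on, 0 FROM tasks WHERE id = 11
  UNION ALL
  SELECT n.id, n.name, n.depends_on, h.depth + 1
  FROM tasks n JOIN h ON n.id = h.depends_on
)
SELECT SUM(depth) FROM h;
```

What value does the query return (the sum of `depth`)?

6

Base: id=11 (index), depends_on=8, depth 0.
Iteration 1: join on id=8 -> lint (id 8, depends_on=7, depth 1).
Iteration 2: join on id=7 -> clean (id 7, depends_on=1, depth 2).
Iteration 3: join on id=1 -> package (id 1, depends_on=NULL, depth 3).
Iteration 4: depends_on is NULL; no match; recursion stops.
SUM(depth) = 0 + 1 + 2 + 3 = 6.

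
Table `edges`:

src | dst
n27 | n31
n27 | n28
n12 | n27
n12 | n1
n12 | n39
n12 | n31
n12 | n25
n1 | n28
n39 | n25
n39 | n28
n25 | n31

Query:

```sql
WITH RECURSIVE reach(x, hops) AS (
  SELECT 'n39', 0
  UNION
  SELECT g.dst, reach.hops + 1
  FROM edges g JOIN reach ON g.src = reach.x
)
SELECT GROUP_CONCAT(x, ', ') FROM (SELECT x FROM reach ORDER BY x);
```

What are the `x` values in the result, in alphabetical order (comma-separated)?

Base: (n39, hops=0).
Iteration 1: edges from {n39} -> (n25, hops=1), (n28, hops=1).
Iteration 2: edges from {n25,n28} -> (n31, hops=2).
Iteration 3: no outgoing edges from {n31}; recursion stops.

n25, n28, n31, n39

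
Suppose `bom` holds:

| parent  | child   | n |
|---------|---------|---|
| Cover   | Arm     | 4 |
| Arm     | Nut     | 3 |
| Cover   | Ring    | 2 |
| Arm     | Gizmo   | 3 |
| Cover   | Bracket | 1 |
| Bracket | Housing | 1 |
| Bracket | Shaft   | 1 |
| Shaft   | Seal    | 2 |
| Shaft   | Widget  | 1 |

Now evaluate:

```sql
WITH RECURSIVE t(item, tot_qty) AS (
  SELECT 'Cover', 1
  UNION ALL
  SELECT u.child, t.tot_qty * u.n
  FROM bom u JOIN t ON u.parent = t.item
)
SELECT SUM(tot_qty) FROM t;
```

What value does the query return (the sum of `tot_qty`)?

Base: (Cover, tot_qty=1).
Iteration 1: components of {Cover} -> Arm = 1*4 = 4, Bracket = 1*1 = 1, Ring = 1*2 = 2.
Iteration 2: components of {Arm,Bracket,Ring} -> Gizmo = 4*3 = 12, Housing = 1*1 = 1, Nut = 4*3 = 12, Shaft = 1*1 = 1.
Iteration 3: components of {Gizmo,Housing,Nut,Shaft} -> Seal = 1*2 = 2, Widget = 1*1 = 1.
Iteration 4: no further components; recursion stops.
SUM(tot_qty) = 1 + 4 + 2 + 1 + 12 + 12 + 1 + 1 + 2 + 1 = 37.

37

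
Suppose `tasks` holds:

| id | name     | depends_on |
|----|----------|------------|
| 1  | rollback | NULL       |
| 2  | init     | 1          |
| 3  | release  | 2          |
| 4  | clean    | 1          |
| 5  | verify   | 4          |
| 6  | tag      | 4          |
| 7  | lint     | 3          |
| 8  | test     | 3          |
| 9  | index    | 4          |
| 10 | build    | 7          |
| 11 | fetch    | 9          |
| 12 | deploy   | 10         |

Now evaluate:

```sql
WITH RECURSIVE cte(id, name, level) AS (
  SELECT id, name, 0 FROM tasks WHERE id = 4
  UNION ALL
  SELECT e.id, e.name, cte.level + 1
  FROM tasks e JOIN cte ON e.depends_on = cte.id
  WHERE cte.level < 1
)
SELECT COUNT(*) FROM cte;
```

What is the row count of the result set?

4

Base: id=4 (clean) at level 0.
Iteration 1: rows with depends_on in {4} -> verify (id 5, level 1), tag (id 6, level 1), index (id 9, level 1).
Iteration 2: level < 1 fails for all current rows; recursion stops.
Total rows emitted: 4.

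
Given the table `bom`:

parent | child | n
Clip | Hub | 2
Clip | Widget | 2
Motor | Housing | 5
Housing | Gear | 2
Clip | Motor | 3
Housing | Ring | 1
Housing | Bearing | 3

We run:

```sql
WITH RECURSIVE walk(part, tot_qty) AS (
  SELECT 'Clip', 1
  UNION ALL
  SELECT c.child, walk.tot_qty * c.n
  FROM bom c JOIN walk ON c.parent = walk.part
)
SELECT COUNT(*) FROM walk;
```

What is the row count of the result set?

8

Base: (Clip, tot_qty=1).
Iteration 1: components of {Clip} -> Hub = 1*2 = 2, Motor = 1*3 = 3, Widget = 1*2 = 2.
Iteration 2: components of {Hub,Motor,Widget} -> Housing = 3*5 = 15.
Iteration 3: components of {Housing} -> Bearing = 15*3 = 45, Gear = 15*2 = 30, Ring = 15*1 = 15.
Iteration 4: no further components; recursion stops.
Total rows emitted: 8.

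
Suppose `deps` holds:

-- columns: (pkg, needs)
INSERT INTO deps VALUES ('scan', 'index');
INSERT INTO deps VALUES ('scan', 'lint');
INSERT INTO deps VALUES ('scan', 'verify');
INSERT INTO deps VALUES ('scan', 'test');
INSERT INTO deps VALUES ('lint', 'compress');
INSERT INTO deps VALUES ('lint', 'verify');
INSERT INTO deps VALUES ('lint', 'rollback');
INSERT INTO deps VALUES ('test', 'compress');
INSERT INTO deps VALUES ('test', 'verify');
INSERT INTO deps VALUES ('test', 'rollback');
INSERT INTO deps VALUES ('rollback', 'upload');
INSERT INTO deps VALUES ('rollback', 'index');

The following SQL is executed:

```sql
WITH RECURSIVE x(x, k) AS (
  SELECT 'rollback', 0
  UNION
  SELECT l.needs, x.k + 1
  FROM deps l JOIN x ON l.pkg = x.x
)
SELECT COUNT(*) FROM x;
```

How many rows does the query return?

Base: (rollback, k=0).
Iteration 1: edges from {rollback} -> (index, k=1), (upload, k=1).
Iteration 2: no outgoing edges from {index,upload}; recursion stops.
Total rows emitted: 3.

3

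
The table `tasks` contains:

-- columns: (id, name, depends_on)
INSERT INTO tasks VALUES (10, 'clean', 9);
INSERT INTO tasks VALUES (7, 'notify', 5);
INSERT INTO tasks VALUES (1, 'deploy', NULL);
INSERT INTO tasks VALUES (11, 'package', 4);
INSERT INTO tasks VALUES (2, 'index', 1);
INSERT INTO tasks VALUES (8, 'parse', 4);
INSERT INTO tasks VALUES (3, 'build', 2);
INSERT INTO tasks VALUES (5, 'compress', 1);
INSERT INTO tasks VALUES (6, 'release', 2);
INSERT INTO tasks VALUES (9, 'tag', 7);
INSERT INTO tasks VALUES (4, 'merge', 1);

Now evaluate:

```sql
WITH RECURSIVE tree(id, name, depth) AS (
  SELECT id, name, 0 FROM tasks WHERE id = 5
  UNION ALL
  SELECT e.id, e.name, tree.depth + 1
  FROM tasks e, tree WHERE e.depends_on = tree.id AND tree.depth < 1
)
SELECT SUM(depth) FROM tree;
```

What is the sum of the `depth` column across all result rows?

Base: id=5 (compress) at depth 0.
Iteration 1: rows with depends_on in {5} -> notify (id 7, depth 1).
Iteration 2: depth < 1 fails for all current rows; recursion stops.
SUM(depth) = 0 + 1 = 1.

1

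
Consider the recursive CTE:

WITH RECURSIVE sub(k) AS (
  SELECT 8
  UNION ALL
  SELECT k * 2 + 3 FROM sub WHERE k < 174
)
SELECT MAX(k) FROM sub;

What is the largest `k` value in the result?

Base: k=8.
Iteration 1: 8 < 174 holds -> k = 8 * 2 + 3 = 19.
Iteration 2: 19 < 174 holds -> k = 19 * 2 + 3 = 41.
Iteration 3: 41 < 174 holds -> k = 41 * 2 + 3 = 85.
Iteration 4: 85 < 174 holds -> k = 85 * 2 + 3 = 173.
Iteration 5: 173 < 174 holds -> k = 173 * 2 + 3 = 349.
Iteration 6: 349 < 174 fails; recursion stops.
k values: 8, 19, 41, 85, 173, 349; the maximum is 349.

349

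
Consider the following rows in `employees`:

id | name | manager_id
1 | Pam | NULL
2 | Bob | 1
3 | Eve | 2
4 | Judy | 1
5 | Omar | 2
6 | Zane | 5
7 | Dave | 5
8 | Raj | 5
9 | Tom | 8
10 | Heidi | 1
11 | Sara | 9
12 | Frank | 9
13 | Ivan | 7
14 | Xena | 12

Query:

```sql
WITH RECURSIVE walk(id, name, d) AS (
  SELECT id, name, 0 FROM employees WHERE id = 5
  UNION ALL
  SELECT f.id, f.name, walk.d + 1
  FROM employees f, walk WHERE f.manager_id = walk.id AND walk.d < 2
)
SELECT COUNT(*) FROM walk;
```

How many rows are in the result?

6

Base: id=5 (Omar) at d 0.
Iteration 1: rows with manager_id in {5} -> Zane (id 6, d 1), Dave (id 7, d 1), Raj (id 8, d 1).
Iteration 2: rows with manager_id in {6,7,8} -> Tom (id 9, d 2), Ivan (id 13, d 2).
Iteration 3: d < 2 fails for all current rows; recursion stops.
Total rows emitted: 6.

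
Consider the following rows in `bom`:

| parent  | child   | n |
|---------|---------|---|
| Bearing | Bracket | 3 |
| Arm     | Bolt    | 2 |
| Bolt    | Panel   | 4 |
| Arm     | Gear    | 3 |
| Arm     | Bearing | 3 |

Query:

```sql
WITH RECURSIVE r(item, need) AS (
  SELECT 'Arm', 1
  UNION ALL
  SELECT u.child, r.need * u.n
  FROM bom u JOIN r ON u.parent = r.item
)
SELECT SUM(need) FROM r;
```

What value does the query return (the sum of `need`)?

Base: (Arm, need=1).
Iteration 1: components of {Arm} -> Bearing = 1*3 = 3, Bolt = 1*2 = 2, Gear = 1*3 = 3.
Iteration 2: components of {Bearing,Bolt,Gear} -> Bracket = 3*3 = 9, Panel = 2*4 = 8.
Iteration 3: no further components; recursion stops.
SUM(need) = 1 + 2 + 3 + 3 + 8 + 9 = 26.

26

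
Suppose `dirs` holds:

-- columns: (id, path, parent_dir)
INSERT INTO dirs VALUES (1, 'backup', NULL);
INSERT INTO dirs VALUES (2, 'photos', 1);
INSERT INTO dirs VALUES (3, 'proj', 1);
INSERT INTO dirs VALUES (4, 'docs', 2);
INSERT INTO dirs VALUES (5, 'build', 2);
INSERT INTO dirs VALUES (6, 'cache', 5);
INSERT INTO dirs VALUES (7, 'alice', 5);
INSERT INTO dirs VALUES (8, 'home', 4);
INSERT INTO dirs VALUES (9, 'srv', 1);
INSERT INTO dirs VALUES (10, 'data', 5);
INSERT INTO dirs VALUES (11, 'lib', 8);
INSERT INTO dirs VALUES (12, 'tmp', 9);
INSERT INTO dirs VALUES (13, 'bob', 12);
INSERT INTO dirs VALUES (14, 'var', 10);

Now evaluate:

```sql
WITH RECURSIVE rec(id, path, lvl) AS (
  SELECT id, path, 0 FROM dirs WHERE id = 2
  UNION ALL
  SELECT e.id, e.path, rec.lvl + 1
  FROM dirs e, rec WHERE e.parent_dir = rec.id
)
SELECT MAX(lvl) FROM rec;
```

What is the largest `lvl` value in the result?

Base: id=2 (photos) at lvl 0.
Iteration 1: rows with parent_dir in {2} -> docs (id 4, lvl 1), build (id 5, lvl 1).
Iteration 2: rows with parent_dir in {4,5} -> cache (id 6, lvl 2), alice (id 7, lvl 2), home (id 8, lvl 2), data (id 10, lvl 2).
Iteration 3: rows with parent_dir in {6,7,8,10} -> lib (id 11, lvl 3), var (id 14, lvl 3).
Iteration 4: no rows with parent_dir in {11,14}; recursion stops.
lvl values: 0, 1, 1, 2, 2, 2, 2, 3, 3; the maximum is 3.

3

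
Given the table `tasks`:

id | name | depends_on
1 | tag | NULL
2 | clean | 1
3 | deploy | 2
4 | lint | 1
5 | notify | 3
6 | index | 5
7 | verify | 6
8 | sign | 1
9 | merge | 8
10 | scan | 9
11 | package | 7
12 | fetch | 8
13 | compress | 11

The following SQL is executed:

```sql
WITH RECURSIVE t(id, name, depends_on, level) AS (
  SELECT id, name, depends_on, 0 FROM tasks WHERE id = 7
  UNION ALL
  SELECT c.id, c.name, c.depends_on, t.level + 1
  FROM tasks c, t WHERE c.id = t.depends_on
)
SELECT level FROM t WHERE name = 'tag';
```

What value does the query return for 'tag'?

5

Base: id=7 (verify), depends_on=6, level 0.
Iteration 1: join on id=6 -> index (id 6, depends_on=5, level 1).
Iteration 2: join on id=5 -> notify (id 5, depends_on=3, level 2).
Iteration 3: join on id=3 -> deploy (id 3, depends_on=2, level 3).
Iteration 4: join on id=2 -> clean (id 2, depends_on=1, level 4).
Iteration 5: join on id=1 -> tag (id 1, depends_on=NULL, level 5).
Iteration 6: depends_on is NULL; no match; recursion stops.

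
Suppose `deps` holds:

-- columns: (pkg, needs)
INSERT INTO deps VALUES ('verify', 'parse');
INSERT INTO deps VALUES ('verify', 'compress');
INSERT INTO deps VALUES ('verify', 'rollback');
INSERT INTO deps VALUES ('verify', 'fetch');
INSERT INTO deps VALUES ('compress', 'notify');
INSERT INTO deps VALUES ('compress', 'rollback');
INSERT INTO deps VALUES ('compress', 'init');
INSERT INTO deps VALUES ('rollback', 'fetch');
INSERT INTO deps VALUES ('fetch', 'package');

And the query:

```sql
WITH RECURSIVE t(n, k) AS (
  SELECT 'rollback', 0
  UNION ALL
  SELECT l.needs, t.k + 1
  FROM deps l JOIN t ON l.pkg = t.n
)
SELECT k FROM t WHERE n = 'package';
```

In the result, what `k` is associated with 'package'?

Base: (rollback, k=0).
Iteration 1: edges from {rollback} -> (fetch, k=1).
Iteration 2: edges from {fetch} -> (package, k=2).
Iteration 3: no outgoing edges from {package}; recursion stops.

2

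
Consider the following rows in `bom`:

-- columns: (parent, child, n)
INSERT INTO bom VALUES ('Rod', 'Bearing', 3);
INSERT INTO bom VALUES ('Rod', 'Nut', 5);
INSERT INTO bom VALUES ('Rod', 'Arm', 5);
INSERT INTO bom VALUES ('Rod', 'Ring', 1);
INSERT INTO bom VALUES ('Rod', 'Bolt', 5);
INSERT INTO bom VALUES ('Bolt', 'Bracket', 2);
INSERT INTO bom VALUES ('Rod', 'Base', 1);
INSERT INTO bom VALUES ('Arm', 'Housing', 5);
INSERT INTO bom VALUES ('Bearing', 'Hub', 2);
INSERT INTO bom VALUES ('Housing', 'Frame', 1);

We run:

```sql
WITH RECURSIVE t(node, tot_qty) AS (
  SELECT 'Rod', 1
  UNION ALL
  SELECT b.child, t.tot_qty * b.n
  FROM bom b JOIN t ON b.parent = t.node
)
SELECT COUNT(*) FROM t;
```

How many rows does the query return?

11

Base: (Rod, tot_qty=1).
Iteration 1: components of {Rod} -> Arm = 1*5 = 5, Base = 1*1 = 1, Bearing = 1*3 = 3, Bolt = 1*5 = 5, Nut = 1*5 = 5, Ring = 1*1 = 1.
Iteration 2: components of {Arm,Base,Bearing,Bolt,Nut,Ring} -> Bracket = 5*2 = 10, Housing = 5*5 = 25, Hub = 3*2 = 6.
Iteration 3: components of {Bracket,Housing,Hub} -> Frame = 25*1 = 25.
Iteration 4: no further components; recursion stops.
Total rows emitted: 11.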